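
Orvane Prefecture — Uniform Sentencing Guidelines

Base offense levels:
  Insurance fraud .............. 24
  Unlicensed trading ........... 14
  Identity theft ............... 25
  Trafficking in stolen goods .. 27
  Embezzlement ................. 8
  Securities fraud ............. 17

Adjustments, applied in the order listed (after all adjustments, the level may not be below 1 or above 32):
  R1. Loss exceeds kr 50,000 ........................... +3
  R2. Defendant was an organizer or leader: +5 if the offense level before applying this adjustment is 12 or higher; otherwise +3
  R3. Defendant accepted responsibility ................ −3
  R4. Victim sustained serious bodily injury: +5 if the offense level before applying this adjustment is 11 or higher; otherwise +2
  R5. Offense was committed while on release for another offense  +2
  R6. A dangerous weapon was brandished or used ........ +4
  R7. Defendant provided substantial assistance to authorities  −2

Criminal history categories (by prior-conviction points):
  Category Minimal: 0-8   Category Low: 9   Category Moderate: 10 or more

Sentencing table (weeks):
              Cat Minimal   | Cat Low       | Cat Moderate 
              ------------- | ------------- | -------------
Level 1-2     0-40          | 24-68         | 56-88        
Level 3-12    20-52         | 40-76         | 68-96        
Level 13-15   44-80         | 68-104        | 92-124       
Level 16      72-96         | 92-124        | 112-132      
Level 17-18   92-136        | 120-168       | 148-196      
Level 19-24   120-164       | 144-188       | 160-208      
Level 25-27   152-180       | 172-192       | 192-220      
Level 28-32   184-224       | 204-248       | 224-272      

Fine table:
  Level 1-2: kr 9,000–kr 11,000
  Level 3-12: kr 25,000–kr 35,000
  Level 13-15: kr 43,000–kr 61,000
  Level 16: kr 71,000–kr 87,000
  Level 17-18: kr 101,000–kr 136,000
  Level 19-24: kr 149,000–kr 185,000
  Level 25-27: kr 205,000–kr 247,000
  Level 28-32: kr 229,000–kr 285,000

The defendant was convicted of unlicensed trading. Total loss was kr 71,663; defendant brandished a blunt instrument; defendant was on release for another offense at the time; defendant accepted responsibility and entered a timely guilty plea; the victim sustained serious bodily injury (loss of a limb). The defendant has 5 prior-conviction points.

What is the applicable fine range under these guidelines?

Base offense level for unlicensed trading: 14.
R1 applies: 14 + 3 = 17.
R2 does not apply.
R3 applies: 17 − 3 = 14.
R4 applies (level before this adjustment is 14 ≥ 11, so +5): 14 + 5 = 19.
R5 applies: 19 + 2 = 21.
R6 applies: 21 + 4 = 25.
R7 does not apply.
Final offense level: 25.
Level 25 falls in the 25-27 band.
Fine table: Level 25-27 → kr 205,000–kr 247,000.

kr 205,000–kr 247,000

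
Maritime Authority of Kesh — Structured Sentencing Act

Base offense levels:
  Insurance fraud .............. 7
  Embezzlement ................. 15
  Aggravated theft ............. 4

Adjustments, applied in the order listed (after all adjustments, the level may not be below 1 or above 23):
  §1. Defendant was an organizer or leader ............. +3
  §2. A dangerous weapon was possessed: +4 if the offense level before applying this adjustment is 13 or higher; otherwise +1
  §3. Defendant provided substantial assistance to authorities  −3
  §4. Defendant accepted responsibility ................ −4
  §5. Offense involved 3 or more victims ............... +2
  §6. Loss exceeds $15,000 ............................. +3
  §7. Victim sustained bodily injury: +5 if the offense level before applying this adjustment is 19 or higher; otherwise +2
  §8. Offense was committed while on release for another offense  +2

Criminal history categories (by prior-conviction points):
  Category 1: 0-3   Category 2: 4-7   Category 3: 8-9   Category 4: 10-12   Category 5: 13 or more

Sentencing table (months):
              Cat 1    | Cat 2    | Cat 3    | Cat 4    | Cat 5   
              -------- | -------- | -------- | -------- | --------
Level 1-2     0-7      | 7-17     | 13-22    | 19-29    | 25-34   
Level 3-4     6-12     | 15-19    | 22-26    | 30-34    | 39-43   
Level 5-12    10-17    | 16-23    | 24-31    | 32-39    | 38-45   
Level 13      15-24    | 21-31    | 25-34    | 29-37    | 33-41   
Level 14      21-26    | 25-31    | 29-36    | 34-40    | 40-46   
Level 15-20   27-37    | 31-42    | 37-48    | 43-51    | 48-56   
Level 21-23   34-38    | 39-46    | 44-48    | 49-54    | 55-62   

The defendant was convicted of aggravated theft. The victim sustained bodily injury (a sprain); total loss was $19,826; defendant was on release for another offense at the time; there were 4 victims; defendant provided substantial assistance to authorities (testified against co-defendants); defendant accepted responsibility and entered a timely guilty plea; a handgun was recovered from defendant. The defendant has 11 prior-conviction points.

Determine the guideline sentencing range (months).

32-39 months

Base offense level for aggravated theft: 4.
§1 does not apply.
§2 applies (level before this adjustment is 4 < 13, so +1): 4 + 1 = 5.
§3 applies: 5 − 3 = 2.
§4 applies: 2 − 4 = -2.
§5 applies: -2 + 2 = 0.
§6 applies: 0 + 3 = 3.
§7 applies (level before this adjustment is 3 < 19, so +2): 3 + 2 = 5.
§8 applies: 5 + 2 = 7.
Final offense level: 7.
Criminal history: 11 prior points → Category 4 (10-12).
Level 7 falls in the 5-12 band.
Grid: Level 5-12 × Category 4 = 32-39 months.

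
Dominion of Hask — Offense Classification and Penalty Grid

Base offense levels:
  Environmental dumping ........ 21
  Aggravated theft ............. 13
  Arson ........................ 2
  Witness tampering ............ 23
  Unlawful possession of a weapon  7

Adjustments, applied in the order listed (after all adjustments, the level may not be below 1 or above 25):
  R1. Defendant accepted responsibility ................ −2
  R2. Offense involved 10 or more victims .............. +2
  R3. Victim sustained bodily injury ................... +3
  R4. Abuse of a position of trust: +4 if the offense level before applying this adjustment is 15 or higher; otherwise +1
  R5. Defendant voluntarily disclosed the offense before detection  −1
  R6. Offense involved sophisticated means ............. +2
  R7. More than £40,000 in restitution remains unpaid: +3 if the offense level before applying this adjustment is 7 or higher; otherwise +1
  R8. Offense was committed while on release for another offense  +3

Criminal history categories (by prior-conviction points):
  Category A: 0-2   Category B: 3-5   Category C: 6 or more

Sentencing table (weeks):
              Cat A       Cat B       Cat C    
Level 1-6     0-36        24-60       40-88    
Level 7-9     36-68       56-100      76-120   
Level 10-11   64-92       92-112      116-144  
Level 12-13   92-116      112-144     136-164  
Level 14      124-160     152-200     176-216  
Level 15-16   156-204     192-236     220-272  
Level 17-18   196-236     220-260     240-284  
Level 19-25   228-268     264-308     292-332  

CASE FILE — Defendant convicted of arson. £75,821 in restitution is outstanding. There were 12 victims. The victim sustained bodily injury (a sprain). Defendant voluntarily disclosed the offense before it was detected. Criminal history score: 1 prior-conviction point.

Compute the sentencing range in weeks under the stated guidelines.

36-68 weeks

Base offense level for arson: 2.
R2 applies: 2 + 2 = 4.
R3 applies: 4 + 3 = 7.
R4 does not apply.
R5 applies: 7 − 1 = 6.
R6 does not apply.
R7 applies (level before this adjustment is 6 < 7, so +1): 6 + 1 = 7.
R8 does not apply.
Final offense level: 7.
Criminal history: 1 prior point → Category A (0-2).
Level 7 falls in the 7-9 band.
Grid: Level 7-9 × Category A = 36-68 weeks.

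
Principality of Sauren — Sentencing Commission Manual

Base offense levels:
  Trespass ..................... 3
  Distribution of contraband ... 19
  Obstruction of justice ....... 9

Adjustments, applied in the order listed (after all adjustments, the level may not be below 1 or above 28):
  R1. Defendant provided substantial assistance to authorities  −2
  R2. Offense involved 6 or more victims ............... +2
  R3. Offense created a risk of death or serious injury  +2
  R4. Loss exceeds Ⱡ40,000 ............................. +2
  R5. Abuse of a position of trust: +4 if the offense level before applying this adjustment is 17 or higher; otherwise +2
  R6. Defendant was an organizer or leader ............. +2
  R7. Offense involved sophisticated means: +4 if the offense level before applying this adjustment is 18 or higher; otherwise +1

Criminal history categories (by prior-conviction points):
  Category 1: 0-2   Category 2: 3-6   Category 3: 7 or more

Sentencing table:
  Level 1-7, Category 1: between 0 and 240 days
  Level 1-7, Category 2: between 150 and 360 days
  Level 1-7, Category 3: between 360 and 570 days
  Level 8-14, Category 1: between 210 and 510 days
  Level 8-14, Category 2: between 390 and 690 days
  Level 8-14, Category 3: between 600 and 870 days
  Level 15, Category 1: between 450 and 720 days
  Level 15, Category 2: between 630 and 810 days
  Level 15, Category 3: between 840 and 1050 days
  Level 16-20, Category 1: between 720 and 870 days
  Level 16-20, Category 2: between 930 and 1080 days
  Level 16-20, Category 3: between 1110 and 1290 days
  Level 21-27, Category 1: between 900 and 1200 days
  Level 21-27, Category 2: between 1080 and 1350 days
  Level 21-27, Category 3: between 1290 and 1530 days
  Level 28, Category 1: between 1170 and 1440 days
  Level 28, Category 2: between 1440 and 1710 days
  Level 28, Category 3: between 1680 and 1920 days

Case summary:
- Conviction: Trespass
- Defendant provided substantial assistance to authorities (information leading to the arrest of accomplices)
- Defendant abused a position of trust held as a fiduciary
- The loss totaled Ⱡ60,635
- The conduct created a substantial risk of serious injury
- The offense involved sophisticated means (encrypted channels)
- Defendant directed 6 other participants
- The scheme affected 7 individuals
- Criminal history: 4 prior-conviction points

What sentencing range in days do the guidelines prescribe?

390-690 days

Base offense level for trespass: 3.
R1 applies: 3 − 2 = 1.
R2 applies: 1 + 2 = 3.
R3 applies: 3 + 2 = 5.
R4 applies: 5 + 2 = 7.
R5 applies (level before this adjustment is 7 < 17, so +2): 7 + 2 = 9.
R6 applies: 9 + 2 = 11.
R7 applies (level before this adjustment is 11 < 18, so +1): 11 + 1 = 12.
Final offense level: 12.
Criminal history: 4 prior points → Category 2 (3-6).
Level 12 falls in the 8-14 band.
Grid: Level 8-14 × Category 2 = 390-690 days.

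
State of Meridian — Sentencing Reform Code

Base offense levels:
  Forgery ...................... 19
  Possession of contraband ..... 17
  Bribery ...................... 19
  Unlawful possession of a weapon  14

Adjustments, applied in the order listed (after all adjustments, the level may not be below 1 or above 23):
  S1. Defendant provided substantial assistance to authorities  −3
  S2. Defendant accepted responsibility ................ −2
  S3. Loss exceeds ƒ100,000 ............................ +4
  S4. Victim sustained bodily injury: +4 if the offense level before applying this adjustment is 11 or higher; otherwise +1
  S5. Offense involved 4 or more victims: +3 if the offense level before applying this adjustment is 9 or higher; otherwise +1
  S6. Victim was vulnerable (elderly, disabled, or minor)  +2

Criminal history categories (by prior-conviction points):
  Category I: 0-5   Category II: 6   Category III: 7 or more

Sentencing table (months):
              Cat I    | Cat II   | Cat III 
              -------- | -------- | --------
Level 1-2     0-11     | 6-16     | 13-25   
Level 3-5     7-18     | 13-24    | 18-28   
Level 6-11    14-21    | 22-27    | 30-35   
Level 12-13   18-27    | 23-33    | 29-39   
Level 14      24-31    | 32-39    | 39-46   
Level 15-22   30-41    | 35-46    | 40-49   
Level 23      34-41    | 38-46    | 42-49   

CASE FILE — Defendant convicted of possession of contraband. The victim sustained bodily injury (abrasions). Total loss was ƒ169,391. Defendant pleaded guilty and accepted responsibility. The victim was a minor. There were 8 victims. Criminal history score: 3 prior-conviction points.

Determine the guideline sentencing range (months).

34-41 months

Base offense level for possession of contraband: 17.
S1 does not apply.
S2 applies: 17 − 2 = 15.
S3 applies: 15 + 4 = 19.
S4 applies (level before this adjustment is 19 ≥ 11, so +4): 19 + 4 = 23.
S5 applies (level before this adjustment is 23 ≥ 9, so +3): 23 + 3 = 26.
S6 applies: 26 + 2 = 28.
Level 28 exceeds the maximum of 23; capped at 23.
Final offense level: 23.
Criminal history: 3 prior points → Category I (0-5).
Level 23 falls in the 23 band.
Grid: Level 23 × Category I = 34-41 months.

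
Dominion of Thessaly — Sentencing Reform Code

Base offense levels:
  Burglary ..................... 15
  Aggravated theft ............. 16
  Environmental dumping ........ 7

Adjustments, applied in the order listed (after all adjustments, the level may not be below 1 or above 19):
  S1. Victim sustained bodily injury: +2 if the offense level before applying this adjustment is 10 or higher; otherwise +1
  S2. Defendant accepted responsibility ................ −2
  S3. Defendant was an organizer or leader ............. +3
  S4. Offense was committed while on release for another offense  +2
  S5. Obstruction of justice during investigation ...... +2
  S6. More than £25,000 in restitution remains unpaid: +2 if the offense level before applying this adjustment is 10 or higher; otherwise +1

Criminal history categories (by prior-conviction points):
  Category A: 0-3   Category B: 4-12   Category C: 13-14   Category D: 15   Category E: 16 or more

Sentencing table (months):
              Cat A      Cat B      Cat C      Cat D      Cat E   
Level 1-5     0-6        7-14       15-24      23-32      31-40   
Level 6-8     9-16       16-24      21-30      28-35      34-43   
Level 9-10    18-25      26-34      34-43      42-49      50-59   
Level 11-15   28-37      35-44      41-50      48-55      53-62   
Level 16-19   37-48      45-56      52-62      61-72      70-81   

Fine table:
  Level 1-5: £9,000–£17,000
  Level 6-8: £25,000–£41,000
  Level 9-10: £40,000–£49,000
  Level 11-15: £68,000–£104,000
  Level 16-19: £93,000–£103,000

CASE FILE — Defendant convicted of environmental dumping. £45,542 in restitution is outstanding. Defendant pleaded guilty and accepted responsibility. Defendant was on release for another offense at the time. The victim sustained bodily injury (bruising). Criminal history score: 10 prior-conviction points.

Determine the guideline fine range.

Base offense level for environmental dumping: 7.
S1 applies (level before this adjustment is 7 < 10, so +1): 7 + 1 = 8.
S2 applies: 8 − 2 = 6.
S4 applies: 6 + 2 = 8.
S6 applies (level before this adjustment is 8 < 10, so +1): 8 + 1 = 9.
Final offense level: 9.
Level 9 falls in the 9-10 band.
Fine table: Level 9-10 → £40,000–£49,000.

£40,000–£49,000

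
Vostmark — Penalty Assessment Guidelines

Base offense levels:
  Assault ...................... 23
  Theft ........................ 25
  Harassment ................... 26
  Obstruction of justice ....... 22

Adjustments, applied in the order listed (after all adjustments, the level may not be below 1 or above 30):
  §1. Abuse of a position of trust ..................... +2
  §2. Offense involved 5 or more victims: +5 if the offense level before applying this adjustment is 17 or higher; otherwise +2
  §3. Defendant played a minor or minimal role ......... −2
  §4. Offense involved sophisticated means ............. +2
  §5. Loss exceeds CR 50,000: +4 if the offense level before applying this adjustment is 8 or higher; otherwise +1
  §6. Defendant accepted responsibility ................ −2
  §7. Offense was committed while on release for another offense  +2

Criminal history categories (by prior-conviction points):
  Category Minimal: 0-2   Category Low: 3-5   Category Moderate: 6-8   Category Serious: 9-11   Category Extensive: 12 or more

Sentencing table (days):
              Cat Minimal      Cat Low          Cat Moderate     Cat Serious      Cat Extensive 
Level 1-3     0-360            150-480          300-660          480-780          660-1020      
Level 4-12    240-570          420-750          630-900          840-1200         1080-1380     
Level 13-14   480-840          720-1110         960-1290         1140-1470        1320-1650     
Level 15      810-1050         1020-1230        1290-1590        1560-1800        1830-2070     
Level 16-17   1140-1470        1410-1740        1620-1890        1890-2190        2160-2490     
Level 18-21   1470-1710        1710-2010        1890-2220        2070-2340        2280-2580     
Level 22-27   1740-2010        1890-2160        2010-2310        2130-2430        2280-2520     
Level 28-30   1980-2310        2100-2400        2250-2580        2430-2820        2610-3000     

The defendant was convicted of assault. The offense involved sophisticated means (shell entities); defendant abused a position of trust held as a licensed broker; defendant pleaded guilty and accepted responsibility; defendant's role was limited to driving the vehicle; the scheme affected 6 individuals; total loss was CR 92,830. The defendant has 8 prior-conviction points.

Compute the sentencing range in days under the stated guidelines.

2250-2580 days

Base offense level for assault: 23.
§1 applies: 23 + 2 = 25.
§2 applies (level before this adjustment is 25 ≥ 17, so +5): 25 + 5 = 30.
§3 applies: 30 − 2 = 28.
§4 applies: 28 + 2 = 30.
§5 applies (level before this adjustment is 30 ≥ 8, so +4): 30 + 4 = 34.
§6 applies: 34 − 2 = 32.
Level 32 exceeds the maximum of 30; capped at 30.
Final offense level: 30.
Criminal history: 8 prior points → Category Moderate (6-8).
Level 30 falls in the 28-30 band.
Grid: Level 28-30 × Category Moderate = 2250-2580 days.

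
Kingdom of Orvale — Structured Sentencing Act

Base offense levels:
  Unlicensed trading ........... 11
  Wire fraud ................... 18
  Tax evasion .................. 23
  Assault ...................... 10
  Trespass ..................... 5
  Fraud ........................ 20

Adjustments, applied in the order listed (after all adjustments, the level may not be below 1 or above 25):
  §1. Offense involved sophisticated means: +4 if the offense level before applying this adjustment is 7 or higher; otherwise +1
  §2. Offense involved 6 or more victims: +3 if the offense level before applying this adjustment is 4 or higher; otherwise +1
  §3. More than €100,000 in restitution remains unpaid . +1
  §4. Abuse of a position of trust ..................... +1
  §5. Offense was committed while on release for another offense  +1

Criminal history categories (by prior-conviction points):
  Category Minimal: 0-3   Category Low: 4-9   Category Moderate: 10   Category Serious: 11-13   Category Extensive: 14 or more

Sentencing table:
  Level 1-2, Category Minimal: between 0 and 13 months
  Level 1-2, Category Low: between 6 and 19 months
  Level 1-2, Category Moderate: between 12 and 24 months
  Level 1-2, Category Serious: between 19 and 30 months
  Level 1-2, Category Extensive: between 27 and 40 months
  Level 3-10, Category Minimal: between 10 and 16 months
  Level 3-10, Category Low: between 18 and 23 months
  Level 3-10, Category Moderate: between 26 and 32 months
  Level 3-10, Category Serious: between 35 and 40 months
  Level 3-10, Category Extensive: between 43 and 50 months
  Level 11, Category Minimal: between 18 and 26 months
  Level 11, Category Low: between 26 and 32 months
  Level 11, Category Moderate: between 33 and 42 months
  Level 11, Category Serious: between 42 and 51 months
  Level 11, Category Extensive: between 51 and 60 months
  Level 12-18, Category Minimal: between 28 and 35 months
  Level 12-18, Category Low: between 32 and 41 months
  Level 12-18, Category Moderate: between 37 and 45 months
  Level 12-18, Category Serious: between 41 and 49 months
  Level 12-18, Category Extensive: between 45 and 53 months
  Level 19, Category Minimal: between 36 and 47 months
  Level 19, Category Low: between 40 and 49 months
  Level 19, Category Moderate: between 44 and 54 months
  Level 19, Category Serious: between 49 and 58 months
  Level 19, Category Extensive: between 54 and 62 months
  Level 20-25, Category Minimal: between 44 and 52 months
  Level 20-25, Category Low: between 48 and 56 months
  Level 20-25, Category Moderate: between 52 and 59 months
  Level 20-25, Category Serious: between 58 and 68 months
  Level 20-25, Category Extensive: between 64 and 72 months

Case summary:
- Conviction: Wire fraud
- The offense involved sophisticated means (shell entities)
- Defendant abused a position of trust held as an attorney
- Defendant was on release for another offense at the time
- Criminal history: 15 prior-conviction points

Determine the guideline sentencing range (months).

Base offense level for wire fraud: 18.
§1 applies (level before this adjustment is 18 ≥ 7, so +4): 18 + 4 = 22.
§2 does not apply.
§3 does not apply.
§4 applies: 22 + 1 = 23.
§5 applies: 23 + 1 = 24.
Final offense level: 24.
Criminal history: 15 prior points → Category Extensive (14+).
Level 24 falls in the 20-25 band.
Grid: Level 20-25 × Category Extensive = 64-72 months.

64-72 months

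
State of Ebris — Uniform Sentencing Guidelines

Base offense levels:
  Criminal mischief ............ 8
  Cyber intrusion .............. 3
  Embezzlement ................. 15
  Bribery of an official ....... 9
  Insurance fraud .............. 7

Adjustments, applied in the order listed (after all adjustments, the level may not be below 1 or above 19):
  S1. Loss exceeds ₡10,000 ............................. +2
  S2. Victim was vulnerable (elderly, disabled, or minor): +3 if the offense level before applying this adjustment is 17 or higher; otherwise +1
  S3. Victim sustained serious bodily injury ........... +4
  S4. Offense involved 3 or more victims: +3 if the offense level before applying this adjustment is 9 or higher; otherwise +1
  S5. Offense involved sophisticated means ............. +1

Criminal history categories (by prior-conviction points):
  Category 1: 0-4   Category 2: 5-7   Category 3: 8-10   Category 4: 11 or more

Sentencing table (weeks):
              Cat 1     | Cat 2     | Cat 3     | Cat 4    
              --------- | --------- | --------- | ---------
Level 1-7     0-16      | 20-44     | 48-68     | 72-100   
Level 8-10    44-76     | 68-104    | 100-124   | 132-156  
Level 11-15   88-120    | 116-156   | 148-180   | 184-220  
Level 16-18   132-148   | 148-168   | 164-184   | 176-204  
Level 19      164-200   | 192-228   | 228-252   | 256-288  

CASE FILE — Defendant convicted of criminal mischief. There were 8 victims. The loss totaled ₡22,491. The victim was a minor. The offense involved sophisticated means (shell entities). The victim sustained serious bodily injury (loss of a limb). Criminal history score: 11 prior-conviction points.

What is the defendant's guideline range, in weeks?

Base offense level for criminal mischief: 8.
S1 applies: 8 + 2 = 10.
S2 applies (level before this adjustment is 10 < 17, so +1): 10 + 1 = 11.
S3 applies: 11 + 4 = 15.
S4 applies (level before this adjustment is 15 ≥ 9, so +3): 15 + 3 = 18.
S5 applies: 18 + 1 = 19.
Final offense level: 19.
Criminal history: 11 prior points → Category 4 (11+).
Level 19 falls in the 19 band.
Grid: Level 19 × Category 4 = 256-288 weeks.

256-288 weeks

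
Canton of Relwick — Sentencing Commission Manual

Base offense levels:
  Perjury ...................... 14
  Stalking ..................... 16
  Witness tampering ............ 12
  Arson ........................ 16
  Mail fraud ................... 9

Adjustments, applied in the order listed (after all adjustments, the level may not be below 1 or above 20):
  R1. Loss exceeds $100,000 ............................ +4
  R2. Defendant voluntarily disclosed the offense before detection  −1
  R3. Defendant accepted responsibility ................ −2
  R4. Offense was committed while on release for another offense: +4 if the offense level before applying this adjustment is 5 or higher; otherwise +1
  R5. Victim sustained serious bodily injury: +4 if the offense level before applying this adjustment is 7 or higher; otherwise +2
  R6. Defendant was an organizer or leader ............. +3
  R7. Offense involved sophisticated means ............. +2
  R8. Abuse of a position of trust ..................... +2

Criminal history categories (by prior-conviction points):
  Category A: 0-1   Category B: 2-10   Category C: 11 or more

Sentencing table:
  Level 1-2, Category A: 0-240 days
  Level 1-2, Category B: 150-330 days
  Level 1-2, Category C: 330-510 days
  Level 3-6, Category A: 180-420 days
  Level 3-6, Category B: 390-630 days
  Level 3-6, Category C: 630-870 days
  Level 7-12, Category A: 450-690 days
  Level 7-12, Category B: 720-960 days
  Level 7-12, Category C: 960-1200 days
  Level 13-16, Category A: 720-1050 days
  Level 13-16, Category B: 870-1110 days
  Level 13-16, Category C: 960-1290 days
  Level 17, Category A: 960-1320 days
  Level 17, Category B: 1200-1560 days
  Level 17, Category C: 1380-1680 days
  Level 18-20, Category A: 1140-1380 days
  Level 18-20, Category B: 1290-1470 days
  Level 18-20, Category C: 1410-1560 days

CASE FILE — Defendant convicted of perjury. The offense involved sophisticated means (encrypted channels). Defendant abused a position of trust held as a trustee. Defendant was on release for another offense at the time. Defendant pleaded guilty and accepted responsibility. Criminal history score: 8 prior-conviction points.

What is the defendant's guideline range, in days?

1290-1470 days

Base offense level for perjury: 14.
R2 does not apply.
R3 applies: 14 − 2 = 12.
R4 applies (level before this adjustment is 12 ≥ 5, so +4): 12 + 4 = 16.
R5 does not apply.
R6 does not apply.
R7 applies: 16 + 2 = 18.
R8 applies: 18 + 2 = 20.
Final offense level: 20.
Criminal history: 8 prior points → Category B (2-10).
Level 20 falls in the 18-20 band.
Grid: Level 18-20 × Category B = 1290-1470 days.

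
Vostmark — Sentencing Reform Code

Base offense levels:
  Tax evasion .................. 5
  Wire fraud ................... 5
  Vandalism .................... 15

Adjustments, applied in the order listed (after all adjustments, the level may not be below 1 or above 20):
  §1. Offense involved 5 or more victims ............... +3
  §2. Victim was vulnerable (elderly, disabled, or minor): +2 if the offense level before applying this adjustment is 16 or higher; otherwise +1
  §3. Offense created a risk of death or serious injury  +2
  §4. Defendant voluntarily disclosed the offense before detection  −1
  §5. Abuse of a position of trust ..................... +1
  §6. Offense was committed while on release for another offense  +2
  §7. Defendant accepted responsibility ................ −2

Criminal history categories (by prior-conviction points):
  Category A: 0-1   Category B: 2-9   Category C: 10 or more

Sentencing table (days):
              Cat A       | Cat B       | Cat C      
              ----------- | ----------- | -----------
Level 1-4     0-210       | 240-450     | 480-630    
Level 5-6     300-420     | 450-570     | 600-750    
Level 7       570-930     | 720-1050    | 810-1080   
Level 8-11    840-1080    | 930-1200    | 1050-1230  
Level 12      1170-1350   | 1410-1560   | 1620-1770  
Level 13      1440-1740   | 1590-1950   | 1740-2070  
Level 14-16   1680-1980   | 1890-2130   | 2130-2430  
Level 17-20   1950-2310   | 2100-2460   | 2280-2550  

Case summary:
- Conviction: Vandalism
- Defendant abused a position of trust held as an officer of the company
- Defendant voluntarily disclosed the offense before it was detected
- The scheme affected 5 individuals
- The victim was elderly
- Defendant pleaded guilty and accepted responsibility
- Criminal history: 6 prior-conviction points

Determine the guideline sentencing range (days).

Base offense level for vandalism: 15.
§1 applies: 15 + 3 = 18.
§2 applies (level before this adjustment is 18 ≥ 16, so +2): 18 + 2 = 20.
§3 does not apply.
§4 applies: 20 − 1 = 19.
§5 applies: 19 + 1 = 20.
§6 does not apply.
§7 applies: 20 − 2 = 18.
Final offense level: 18.
Criminal history: 6 prior points → Category B (2-9).
Level 18 falls in the 17-20 band.
Grid: Level 17-20 × Category B = 2100-2460 days.

2100-2460 days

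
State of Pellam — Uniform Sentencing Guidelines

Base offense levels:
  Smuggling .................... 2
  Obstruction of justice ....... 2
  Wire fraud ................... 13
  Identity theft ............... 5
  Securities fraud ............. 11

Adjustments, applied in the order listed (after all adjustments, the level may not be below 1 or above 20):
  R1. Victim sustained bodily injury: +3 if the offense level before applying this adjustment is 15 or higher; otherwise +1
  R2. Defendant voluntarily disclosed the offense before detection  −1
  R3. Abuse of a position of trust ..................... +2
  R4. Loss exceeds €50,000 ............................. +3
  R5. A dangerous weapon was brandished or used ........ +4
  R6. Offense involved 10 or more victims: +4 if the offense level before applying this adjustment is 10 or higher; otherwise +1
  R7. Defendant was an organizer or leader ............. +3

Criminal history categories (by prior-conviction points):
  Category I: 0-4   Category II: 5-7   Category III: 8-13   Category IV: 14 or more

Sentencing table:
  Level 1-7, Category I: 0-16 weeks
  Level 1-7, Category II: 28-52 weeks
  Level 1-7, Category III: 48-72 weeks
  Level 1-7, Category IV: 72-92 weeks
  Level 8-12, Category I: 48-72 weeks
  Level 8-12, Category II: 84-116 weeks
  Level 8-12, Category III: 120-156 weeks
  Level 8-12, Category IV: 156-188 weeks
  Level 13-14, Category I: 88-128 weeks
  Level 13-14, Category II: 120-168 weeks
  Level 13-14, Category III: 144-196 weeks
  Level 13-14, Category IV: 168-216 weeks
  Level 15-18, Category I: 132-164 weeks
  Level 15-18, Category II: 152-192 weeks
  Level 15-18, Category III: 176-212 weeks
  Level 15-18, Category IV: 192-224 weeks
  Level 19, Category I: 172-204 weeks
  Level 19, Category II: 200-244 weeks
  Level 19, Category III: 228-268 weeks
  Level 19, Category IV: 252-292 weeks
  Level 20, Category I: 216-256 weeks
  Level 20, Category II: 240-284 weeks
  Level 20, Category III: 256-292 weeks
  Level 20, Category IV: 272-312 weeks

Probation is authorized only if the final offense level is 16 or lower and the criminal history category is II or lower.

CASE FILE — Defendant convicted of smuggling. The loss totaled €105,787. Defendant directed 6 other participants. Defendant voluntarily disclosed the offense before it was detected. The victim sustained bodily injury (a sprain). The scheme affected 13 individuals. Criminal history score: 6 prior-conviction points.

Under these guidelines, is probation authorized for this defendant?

Yes

Base offense level for smuggling: 2.
R1 applies (level before this adjustment is 2 < 15, so +1): 2 + 1 = 3.
R2 applies: 3 − 1 = 2.
R3 does not apply.
R4 applies: 2 + 3 = 5.
R5 does not apply.
R6 applies (level before this adjustment is 5 < 10, so +1): 5 + 1 = 6.
R7 applies: 6 + 3 = 9.
Final offense level: 9.
Criminal history: 6 prior points → Category II (5-7).
Level 9 falls in the 8-12 band.
Grid: Level 8-12 × Category II = 84-116 weeks.
Probation check: level 9 ≤ 16 and category II ≤ II → eligible.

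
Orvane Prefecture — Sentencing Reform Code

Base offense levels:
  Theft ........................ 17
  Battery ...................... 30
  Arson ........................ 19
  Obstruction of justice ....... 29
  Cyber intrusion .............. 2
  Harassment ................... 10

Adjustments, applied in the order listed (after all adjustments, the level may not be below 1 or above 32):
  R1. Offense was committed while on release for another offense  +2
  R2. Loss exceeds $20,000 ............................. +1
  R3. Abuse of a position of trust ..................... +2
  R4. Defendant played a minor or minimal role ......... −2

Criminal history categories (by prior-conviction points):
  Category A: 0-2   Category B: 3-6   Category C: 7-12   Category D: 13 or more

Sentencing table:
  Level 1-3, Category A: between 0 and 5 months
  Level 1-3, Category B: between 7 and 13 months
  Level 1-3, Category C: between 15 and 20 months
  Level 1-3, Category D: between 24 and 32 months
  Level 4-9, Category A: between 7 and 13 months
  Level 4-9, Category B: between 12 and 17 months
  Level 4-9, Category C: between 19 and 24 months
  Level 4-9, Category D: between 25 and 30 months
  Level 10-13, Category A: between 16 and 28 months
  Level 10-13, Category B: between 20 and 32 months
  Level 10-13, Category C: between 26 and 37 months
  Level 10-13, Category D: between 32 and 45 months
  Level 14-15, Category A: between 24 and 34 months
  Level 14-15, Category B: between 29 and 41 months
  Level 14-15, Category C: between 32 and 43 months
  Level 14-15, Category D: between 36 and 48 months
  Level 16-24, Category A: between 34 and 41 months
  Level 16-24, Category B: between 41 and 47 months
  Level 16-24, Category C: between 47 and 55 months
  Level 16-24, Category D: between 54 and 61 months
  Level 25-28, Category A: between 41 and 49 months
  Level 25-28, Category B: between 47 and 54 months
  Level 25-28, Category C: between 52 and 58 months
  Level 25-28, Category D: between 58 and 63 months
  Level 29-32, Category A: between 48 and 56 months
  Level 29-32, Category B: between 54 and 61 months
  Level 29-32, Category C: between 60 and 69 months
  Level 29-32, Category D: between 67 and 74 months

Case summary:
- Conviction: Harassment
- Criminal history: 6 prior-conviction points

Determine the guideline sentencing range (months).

20-32 months

Base offense level for harassment: 10.
Final offense level: 10.
Criminal history: 6 prior points → Category B (3-6).
Level 10 falls in the 10-13 band.
Grid: Level 10-13 × Category B = 20-32 months.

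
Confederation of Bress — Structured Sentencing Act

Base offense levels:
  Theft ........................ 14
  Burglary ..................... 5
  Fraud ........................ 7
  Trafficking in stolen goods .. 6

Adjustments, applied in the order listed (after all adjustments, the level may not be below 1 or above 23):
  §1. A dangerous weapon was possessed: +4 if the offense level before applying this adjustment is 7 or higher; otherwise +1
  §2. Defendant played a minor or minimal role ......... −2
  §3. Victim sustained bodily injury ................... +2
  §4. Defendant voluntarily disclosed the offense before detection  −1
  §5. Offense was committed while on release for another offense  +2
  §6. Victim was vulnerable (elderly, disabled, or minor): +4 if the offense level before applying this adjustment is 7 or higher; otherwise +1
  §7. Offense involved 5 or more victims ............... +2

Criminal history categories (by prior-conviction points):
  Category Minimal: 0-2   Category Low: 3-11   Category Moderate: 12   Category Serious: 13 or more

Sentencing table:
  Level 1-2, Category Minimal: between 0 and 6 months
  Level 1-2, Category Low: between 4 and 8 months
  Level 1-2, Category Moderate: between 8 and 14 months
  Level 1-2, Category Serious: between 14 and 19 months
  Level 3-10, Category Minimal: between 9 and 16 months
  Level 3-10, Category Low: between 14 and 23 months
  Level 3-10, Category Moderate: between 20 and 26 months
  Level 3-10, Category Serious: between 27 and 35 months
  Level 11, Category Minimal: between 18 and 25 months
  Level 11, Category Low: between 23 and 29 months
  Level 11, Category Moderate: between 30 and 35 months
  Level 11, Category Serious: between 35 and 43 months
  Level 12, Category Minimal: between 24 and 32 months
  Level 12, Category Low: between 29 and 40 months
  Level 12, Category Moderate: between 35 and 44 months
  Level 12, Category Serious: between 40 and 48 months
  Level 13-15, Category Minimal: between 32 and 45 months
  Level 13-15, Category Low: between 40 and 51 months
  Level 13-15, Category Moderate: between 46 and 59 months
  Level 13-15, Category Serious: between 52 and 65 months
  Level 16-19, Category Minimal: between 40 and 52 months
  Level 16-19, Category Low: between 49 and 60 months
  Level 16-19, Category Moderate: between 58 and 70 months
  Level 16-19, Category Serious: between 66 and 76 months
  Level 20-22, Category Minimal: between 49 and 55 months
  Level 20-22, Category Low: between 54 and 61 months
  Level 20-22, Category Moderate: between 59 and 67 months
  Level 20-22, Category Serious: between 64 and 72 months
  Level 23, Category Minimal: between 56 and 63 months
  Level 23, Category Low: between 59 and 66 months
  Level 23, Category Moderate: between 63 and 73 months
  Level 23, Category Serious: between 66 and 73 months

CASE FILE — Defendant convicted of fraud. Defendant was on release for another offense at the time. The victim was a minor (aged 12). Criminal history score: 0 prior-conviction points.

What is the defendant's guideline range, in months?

Base offense level for fraud: 7.
§1 does not apply.
§3 does not apply.
§4 does not apply.
§5 applies: 7 + 2 = 9.
§6 applies (level before this adjustment is 9 ≥ 7, so +4): 9 + 4 = 13.
Final offense level: 13.
Criminal history: 0 prior points → Category Minimal (0-2).
Level 13 falls in the 13-15 band.
Grid: Level 13-15 × Category Minimal = 32-45 months.

32-45 months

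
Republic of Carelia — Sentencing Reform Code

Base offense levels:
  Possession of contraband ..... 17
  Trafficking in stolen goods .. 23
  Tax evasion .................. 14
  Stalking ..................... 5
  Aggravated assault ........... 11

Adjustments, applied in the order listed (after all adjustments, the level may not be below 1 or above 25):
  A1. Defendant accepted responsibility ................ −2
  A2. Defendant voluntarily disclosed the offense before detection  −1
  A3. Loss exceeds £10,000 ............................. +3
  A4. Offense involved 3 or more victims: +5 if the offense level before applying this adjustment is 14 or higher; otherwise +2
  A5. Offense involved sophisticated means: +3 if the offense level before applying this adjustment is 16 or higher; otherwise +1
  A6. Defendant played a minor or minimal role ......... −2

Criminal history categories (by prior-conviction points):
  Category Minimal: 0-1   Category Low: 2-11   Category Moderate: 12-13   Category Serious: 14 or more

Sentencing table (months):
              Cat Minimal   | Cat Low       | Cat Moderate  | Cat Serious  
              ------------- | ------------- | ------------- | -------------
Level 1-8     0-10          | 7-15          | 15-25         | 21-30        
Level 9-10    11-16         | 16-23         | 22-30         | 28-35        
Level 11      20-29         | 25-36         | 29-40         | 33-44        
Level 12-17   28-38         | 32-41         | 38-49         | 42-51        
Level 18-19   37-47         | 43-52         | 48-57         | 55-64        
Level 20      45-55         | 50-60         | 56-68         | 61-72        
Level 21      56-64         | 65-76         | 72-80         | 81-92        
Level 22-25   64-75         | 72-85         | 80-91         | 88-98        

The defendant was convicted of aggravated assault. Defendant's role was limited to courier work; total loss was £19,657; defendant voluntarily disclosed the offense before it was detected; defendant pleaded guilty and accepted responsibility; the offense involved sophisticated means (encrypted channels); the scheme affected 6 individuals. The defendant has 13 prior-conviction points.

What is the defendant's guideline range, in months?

Base offense level for aggravated assault: 11.
A1 applies: 11 − 2 = 9.
A2 applies: 9 − 1 = 8.
A3 applies: 8 + 3 = 11.
A4 applies (level before this adjustment is 11 < 14, so +2): 11 + 2 = 13.
A5 applies (level before this adjustment is 13 < 16, so +1): 13 + 1 = 14.
A6 applies: 14 − 2 = 12.
Final offense level: 12.
Criminal history: 13 prior points → Category Moderate (12-13).
Level 12 falls in the 12-17 band.
Grid: Level 12-17 × Category Moderate = 38-49 months.

38-49 months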